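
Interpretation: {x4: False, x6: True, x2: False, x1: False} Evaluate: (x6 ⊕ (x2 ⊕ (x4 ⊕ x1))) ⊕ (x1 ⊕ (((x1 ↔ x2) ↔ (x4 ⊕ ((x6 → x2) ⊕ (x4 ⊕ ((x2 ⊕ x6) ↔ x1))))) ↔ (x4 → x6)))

x4 ⊕ x1 = False ⊕ False = False
x2 ⊕ (x4 ⊕ x1) = False ⊕ False = False
x6 ⊕ (x2 ⊕ (x4 ⊕ x1)) = True ⊕ False = True
x1 ↔ x2 = False ↔ False = True
x6 → x2 = True → False = False
x2 ⊕ x6 = False ⊕ True = True
(x2 ⊕ x6) ↔ x1 = True ↔ False = False
x4 ⊕ ((x2 ⊕ x6) ↔ x1) = False ⊕ False = False
(x6 → x2) ⊕ (x4 ⊕ ((x2 ⊕ x6) ↔ x1)) = False ⊕ False = False
x4 ⊕ ((x6 → x2) ⊕ (x4 ⊕ ((x2 ⊕ x6) ↔ x1))) = False ⊕ False = False
(x1 ↔ x2) ↔ (x4 ⊕ ((x6 → x2) ⊕ (x4 ⊕ ((x2 ⊕ x6) ↔ x1)))) = True ↔ False = False
x4 → x6 = False → True = True
((x1 ↔ x2) ↔ (x4 ⊕ ((x6 → x2) ⊕ (x4 ⊕ ((x2 ⊕ x6) ↔ x1))))) ↔ (x4 → x6) = False ↔ True = False
x1 ⊕ (((x1 ↔ x2) ↔ (x4 ⊕ ((x6 → x2) ⊕ (x4 ⊕ ((x2 ⊕ x6) ↔ x1))))) ↔ (x4 → x6)) = False ⊕ False = False
(x6 ⊕ (x2 ⊕ (x4 ⊕ x1))) ⊕ (x1 ⊕ (((x1 ↔ x2) ↔ (x4 ⊕ ((x6 → x2) ⊕ (x4 ⊕ ((x2 ⊕ x6) ↔ x1))))) ↔ (x4 → x6))) = True ⊕ False = True

True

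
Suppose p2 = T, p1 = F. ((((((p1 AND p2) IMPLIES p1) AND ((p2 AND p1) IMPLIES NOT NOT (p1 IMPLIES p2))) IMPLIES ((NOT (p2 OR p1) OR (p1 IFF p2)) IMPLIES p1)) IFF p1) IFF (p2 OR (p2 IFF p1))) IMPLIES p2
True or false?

p1 AND p2 = F AND T = F
(p1 AND p2) IMPLIES p1 = F IMPLIES F = T
p2 AND p1 = T AND F = F
p1 IMPLIES p2 = F IMPLIES T = T
NOT (p1 IMPLIES p2) = NOT T = F
NOT NOT (p1 IMPLIES p2) = NOT F = T
(p2 AND p1) IMPLIES NOT NOT (p1 IMPLIES p2) = F IMPLIES T = T
((p1 AND p2) IMPLIES p1) AND ((p2 AND p1) IMPLIES NOT NOT (p1 IMPLIES p2)) = T AND T = T
p2 OR p1 = T OR F = T
NOT (p2 OR p1) = NOT T = F
p1 IFF p2 = F IFF T = F
NOT (p2 OR p1) OR (p1 IFF p2) = F OR F = F
(NOT (p2 OR p1) OR (p1 IFF p2)) IMPLIES p1 = F IMPLIES F = T
(((p1 AND p2) IMPLIES p1) AND ((p2 AND p1) IMPLIES NOT NOT (p1 IMPLIES p2))) IMPLIES ((NOT (p2 OR p1) OR (p1 IFF p2)) IMPLIES p1) = T IMPLIES T = T
((((p1 AND p2) IMPLIES p1) AND ((p2 AND p1) IMPLIES NOT NOT (p1 IMPLIES p2))) IMPLIES ((NOT (p2 OR p1) OR (p1 IFF p2)) IMPLIES p1)) IFF p1 = T IFF F = F
p2 IFF p1 = T IFF F = F
p2 OR (p2 IFF p1) = T OR F = T
(((((p1 AND p2) IMPLIES p1) AND ((p2 AND p1) IMPLIES NOT NOT (p1 IMPLIES p2))) IMPLIES ((NOT (p2 OR p1) OR (p1 IFF p2)) IMPLIES p1)) IFF p1) IFF (p2 OR (p2 IFF p1)) = F IFF T = F
((((((p1 AND p2) IMPLIES p1) AND ((p2 AND p1) IMPLIES NOT NOT (p1 IMPLIES p2))) IMPLIES ((NOT (p2 OR p1) OR (p1 IFF p2)) IMPLIES p1)) IFF p1) IFF (p2 OR (p2 IFF p1))) IMPLIES p2 = F IMPLIES T = T

T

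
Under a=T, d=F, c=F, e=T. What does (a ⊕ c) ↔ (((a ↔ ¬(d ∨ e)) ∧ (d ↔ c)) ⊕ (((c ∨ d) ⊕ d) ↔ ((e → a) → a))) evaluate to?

F

a ⊕ c = T ⊕ F = T
d ∨ e = F ∨ T = T
¬(d ∨ e) = ¬T = F
a ↔ ¬(d ∨ e) = T ↔ F = F
d ↔ c = F ↔ F = T
(a ↔ ¬(d ∨ e)) ∧ (d ↔ c) = F ∧ T = F
c ∨ d = F ∨ F = F
(c ∨ d) ⊕ d = F ⊕ F = F
e → a = T → T = T
(e → a) → a = T → T = T
((c ∨ d) ⊕ d) ↔ ((e → a) → a) = F ↔ T = F
((a ↔ ¬(d ∨ e)) ∧ (d ↔ c)) ⊕ (((c ∨ d) ⊕ d) ↔ ((e → a) → a)) = F ⊕ F = F
(a ⊕ c) ↔ (((a ↔ ¬(d ∨ e)) ∧ (d ↔ c)) ⊕ (((c ∨ d) ⊕ d) ↔ ((e → a) → a))) = T ↔ F = F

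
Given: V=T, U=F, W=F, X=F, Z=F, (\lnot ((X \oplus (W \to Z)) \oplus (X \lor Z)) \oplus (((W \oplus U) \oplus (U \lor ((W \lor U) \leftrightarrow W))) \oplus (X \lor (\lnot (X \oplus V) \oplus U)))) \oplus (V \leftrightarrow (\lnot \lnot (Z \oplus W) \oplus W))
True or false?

T

W \to Z = F \to F = T
X \oplus (W \to Z) = F \oplus T = T
X \lor Z = F \lor F = F
(X \oplus (W \to Z)) \oplus (X \lor Z) = T \oplus F = T
\lnot ((X \oplus (W \to Z)) \oplus (X \lor Z)) = \lnot T = F
W \oplus U = F \oplus F = F
W \lor U = F \lor F = F
(W \lor U) \leftrightarrow W = F \leftrightarrow F = T
U \lor ((W \lor U) \leftrightarrow W) = F \lor T = T
(W \oplus U) \oplus (U \lor ((W \lor U) \leftrightarrow W)) = F \oplus T = T
X \oplus V = F \oplus T = T
\lnot (X \oplus V) = \lnot T = F
\lnot (X \oplus V) \oplus U = F \oplus F = F
X \lor (\lnot (X \oplus V) \oplus U) = F \lor F = F
((W \oplus U) \oplus (U \lor ((W \lor U) \leftrightarrow W))) \oplus (X \lor (\lnot (X \oplus V) \oplus U)) = T \oplus F = T
\lnot ((X \oplus (W \to Z)) \oplus (X \lor Z)) \oplus (((W \oplus U) \oplus (U \lor ((W \lor U) \leftrightarrow W))) \oplus (X \lor (\lnot (X \oplus V) \oplus U))) = F \oplus T = T
Z \oplus W = F \oplus F = F
\lnot (Z \oplus W) = \lnot F = T
\lnot \lnot (Z \oplus W) = \lnot T = F
\lnot \lnot (Z \oplus W) \oplus W = F \oplus F = F
V \leftrightarrow (\lnot \lnot (Z \oplus W) \oplus W) = T \leftrightarrow F = F
(\lnot ((X \oplus (W \to Z)) \oplus (X \lor Z)) \oplus (((W \oplus U) \oplus (U \lor ((W \lor U) \leftrightarrow W))) \oplus (X \lor (\lnot (X \oplus V) \oplus U)))) \oplus (V \leftrightarrow (\lnot \lnot (Z \oplus W) \oplus W)) = T \oplus F = T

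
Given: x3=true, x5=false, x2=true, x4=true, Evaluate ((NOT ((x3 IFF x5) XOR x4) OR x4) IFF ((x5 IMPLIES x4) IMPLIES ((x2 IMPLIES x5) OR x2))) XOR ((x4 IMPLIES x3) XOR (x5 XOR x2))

true

x3 IFF x5 = true IFF false = false
(x3 IFF x5) XOR x4 = false XOR true = true
NOT ((x3 IFF x5) XOR x4) = NOT true = false
NOT ((x3 IFF x5) XOR x4) OR x4 = false OR true = true
x5 IMPLIES x4 = false IMPLIES true = true
x2 IMPLIES x5 = true IMPLIES false = false
(x2 IMPLIES x5) OR x2 = false OR true = true
(x5 IMPLIES x4) IMPLIES ((x2 IMPLIES x5) OR x2) = true IMPLIES true = true
(NOT ((x3 IFF x5) XOR x4) OR x4) IFF ((x5 IMPLIES x4) IMPLIES ((x2 IMPLIES x5) OR x2)) = true IFF true = true
x4 IMPLIES x3 = true IMPLIES true = true
x5 XOR x2 = false XOR true = true
(x4 IMPLIES x3) XOR (x5 XOR x2) = true XOR true = false
((NOT ((x3 IFF x5) XOR x4) OR x4) IFF ((x5 IMPLIES x4) IMPLIES ((x2 IMPLIES x5) OR x2))) XOR ((x4 IMPLIES x3) XOR (x5 XOR x2)) = true XOR false = true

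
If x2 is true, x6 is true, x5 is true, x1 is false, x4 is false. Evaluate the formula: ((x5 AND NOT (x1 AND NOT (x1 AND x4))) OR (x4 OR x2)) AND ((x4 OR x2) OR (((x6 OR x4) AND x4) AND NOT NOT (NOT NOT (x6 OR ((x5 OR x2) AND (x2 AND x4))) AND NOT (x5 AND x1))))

Substituting x2=true, x6=true, x5=true, x1=false, x4=false:
x1 AND x4 = false AND false = false
NOT (x1 AND x4) = NOT false = true
x1 AND NOT (x1 AND x4) = false AND true = false
NOT (x1 AND NOT (x1 AND x4)) = NOT false = true
x5 AND NOT (x1 AND NOT (x1 AND x4)) = true AND true = true
x4 OR x2 = false OR true = true
(x5 AND NOT (x1 AND NOT (x1 AND x4))) OR (x4 OR x2) = true OR true = true
x4 OR x2 = false OR true = true
x6 OR x4 = true OR false = true
(x6 OR x4) AND x4 = true AND false = false
x5 OR x2 = true OR true = true
x2 AND x4 = true AND false = false
(x5 OR x2) AND (x2 AND x4) = true AND false = false
x6 OR ((x5 OR x2) AND (x2 AND x4)) = true OR false = true
NOT (x6 OR ((x5 OR x2) AND (x2 AND x4))) = NOT true = false
NOT NOT (x6 OR ((x5 OR x2) AND (x2 AND x4))) = NOT false = true
x5 AND x1 = true AND false = false
NOT (x5 AND x1) = NOT false = true
NOT NOT (x6 OR ((x5 OR x2) AND (x2 AND x4))) AND NOT (x5 AND x1) = true AND true = true
NOT (NOT NOT (x6 OR ((x5 OR x2) AND (x2 AND x4))) AND NOT (x5 AND x1)) = NOT true = false
NOT NOT (NOT NOT (x6 OR ((x5 OR x2) AND (x2 AND x4))) AND NOT (x5 AND x1)) = NOT false = true
((x6 OR x4) AND x4) AND NOT NOT (NOT NOT (x6 OR ((x5 OR x2) AND (x2 AND x4))) AND NOT (x5 AND x1)) = false AND true = false
(x4 OR x2) OR (((x6 OR x4) AND x4) AND NOT NOT (NOT NOT (x6 OR ((x5 OR x2) AND (x2 AND x4))) AND NOT (x5 AND x1))) = true OR false = true
((x5 AND NOT (x1 AND NOT (x1 AND x4))) OR (x4 OR x2)) AND ((x4 OR x2) OR (((x6 OR x4) AND x4) AND NOT NOT (NOT NOT (x6 OR ((x5 OR x2) AND (x2 AND x4))) AND NOT (x5 AND x1)))) = true AND true = true

true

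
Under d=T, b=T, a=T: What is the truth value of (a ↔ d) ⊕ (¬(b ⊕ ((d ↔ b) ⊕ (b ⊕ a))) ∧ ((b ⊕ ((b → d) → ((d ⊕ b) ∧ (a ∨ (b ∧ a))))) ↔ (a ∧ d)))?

F

a ↔ d = T ↔ T = T
d ↔ b = T ↔ T = T
b ⊕ a = T ⊕ T = F
(d ↔ b) ⊕ (b ⊕ a) = T ⊕ F = T
b ⊕ ((d ↔ b) ⊕ (b ⊕ a)) = T ⊕ T = F
¬(b ⊕ ((d ↔ b) ⊕ (b ⊕ a))) = ¬F = T
b → d = T → T = T
d ⊕ b = T ⊕ T = F
b ∧ a = T ∧ T = T
a ∨ (b ∧ a) = T ∨ T = T
(d ⊕ b) ∧ (a ∨ (b ∧ a)) = F ∧ T = F
(b → d) → ((d ⊕ b) ∧ (a ∨ (b ∧ a))) = T → F = F
b ⊕ ((b → d) → ((d ⊕ b) ∧ (a ∨ (b ∧ a)))) = T ⊕ F = T
a ∧ d = T ∧ T = T
(b ⊕ ((b → d) → ((d ⊕ b) ∧ (a ∨ (b ∧ a))))) ↔ (a ∧ d) = T ↔ T = T
¬(b ⊕ ((d ↔ b) ⊕ (b ⊕ a))) ∧ ((b ⊕ ((b → d) → ((d ⊕ b) ∧ (a ∨ (b ∧ a))))) ↔ (a ∧ d)) = T ∧ T = T
(a ↔ d) ⊕ (¬(b ⊕ ((d ↔ b) ⊕ (b ⊕ a))) ∧ ((b ⊕ ((b → d) → ((d ⊕ b) ∧ (a ∨ (b ∧ a))))) ↔ (a ∧ d))) = T ⊕ T = F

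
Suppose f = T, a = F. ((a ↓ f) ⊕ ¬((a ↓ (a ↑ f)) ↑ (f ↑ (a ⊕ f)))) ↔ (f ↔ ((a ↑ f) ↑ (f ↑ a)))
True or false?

T

a ↓ f = F ↓ T = F
a ↑ f = F ↑ T = T
a ↓ (a ↑ f) = F ↓ T = F
a ⊕ f = F ⊕ T = T
f ↑ (a ⊕ f) = T ↑ T = F
(a ↓ (a ↑ f)) ↑ (f ↑ (a ⊕ f)) = F ↑ F = T
¬((a ↓ (a ↑ f)) ↑ (f ↑ (a ⊕ f))) = ¬T = F
(a ↓ f) ⊕ ¬((a ↓ (a ↑ f)) ↑ (f ↑ (a ⊕ f))) = F ⊕ F = F
a ↑ f = F ↑ T = T
f ↑ a = T ↑ F = T
(a ↑ f) ↑ (f ↑ a) = T ↑ T = F
f ↔ ((a ↑ f) ↑ (f ↑ a)) = T ↔ F = F
((a ↓ f) ⊕ ¬((a ↓ (a ↑ f)) ↑ (f ↑ (a ⊕ f)))) ↔ (f ↔ ((a ↑ f) ↑ (f ↑ a))) = F ↔ F = T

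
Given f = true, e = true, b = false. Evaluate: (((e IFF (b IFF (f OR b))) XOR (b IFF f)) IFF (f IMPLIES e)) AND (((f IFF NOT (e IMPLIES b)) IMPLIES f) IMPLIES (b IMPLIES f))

false

f OR b = true OR false = true
b IFF (f OR b) = false IFF true = false
e IFF (b IFF (f OR b)) = true IFF false = false
b IFF f = false IFF true = false
(e IFF (b IFF (f OR b))) XOR (b IFF f) = false XOR false = false
f IMPLIES e = true IMPLIES true = true
((e IFF (b IFF (f OR b))) XOR (b IFF f)) IFF (f IMPLIES e) = false IFF true = false
e IMPLIES b = true IMPLIES false = false
NOT (e IMPLIES b) = NOT false = true
f IFF NOT (e IMPLIES b) = true IFF true = true
(f IFF NOT (e IMPLIES b)) IMPLIES f = true IMPLIES true = true
b IMPLIES f = false IMPLIES true = true
((f IFF NOT (e IMPLIES b)) IMPLIES f) IMPLIES (b IMPLIES f) = true IMPLIES true = true
(((e IFF (b IFF (f OR b))) XOR (b IFF f)) IFF (f IMPLIES e)) AND (((f IFF NOT (e IMPLIES b)) IMPLIES f) IMPLIES (b IMPLIES f)) = false AND true = false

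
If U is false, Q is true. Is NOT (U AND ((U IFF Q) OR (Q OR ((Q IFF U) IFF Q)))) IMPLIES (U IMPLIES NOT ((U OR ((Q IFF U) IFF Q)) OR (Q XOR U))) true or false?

True

U IFF Q = False IFF True = False
Q IFF U = True IFF False = False
(Q IFF U) IFF Q = False IFF True = False
Q OR ((Q IFF U) IFF Q) = True OR False = True
(U IFF Q) OR (Q OR ((Q IFF U) IFF Q)) = False OR True = True
U AND ((U IFF Q) OR (Q OR ((Q IFF U) IFF Q))) = False AND True = False
NOT (U AND ((U IFF Q) OR (Q OR ((Q IFF U) IFF Q)))) = NOT False = True
Q IFF U = True IFF False = False
(Q IFF U) IFF Q = False IFF True = False
U OR ((Q IFF U) IFF Q) = False OR False = False
Q XOR U = True XOR False = True
(U OR ((Q IFF U) IFF Q)) OR (Q XOR U) = False OR True = True
NOT ((U OR ((Q IFF U) IFF Q)) OR (Q XOR U)) = NOT True = False
U IMPLIES NOT ((U OR ((Q IFF U) IFF Q)) OR (Q XOR U)) = False IMPLIES False = True
NOT (U AND ((U IFF Q) OR (Q OR ((Q IFF U) IFF Q)))) IMPLIES (U IMPLIES NOT ((U OR ((Q IFF U) IFF Q)) OR (Q XOR U))) = True IMPLIES True = True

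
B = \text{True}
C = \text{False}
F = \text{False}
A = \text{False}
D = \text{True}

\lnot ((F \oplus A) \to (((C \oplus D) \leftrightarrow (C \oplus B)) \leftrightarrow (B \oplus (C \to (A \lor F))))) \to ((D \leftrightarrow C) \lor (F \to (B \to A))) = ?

\text{True}

F \oplus A = \text{False} \oplus \text{False} = \text{False}
C \oplus D = \text{False} \oplus \text{True} = \text{True}
C \oplus B = \text{False} \oplus \text{True} = \text{True}
(C \oplus D) \leftrightarrow (C \oplus B) = \text{True} \leftrightarrow \text{True} = \text{True}
A \lor F = \text{False} \lor \text{False} = \text{False}
C \to (A \lor F) = \text{False} \to \text{False} = \text{True}
B \oplus (C \to (A \lor F)) = \text{True} \oplus \text{True} = \text{False}
((C \oplus D) \leftrightarrow (C \oplus B)) \leftrightarrow (B \oplus (C \to (A \lor F))) = \text{True} \leftrightarrow \text{False} = \text{False}
(F \oplus A) \to (((C \oplus D) \leftrightarrow (C \oplus B)) \leftrightarrow (B \oplus (C \to (A \lor F)))) = \text{False} \to \text{False} = \text{True}
\lnot ((F \oplus A) \to (((C \oplus D) \leftrightarrow (C \oplus B)) \leftrightarrow (B \oplus (C \to (A \lor F))))) = \lnot \text{True} = \text{False}
D \leftrightarrow C = \text{True} \leftrightarrow \text{False} = \text{False}
B \to A = \text{True} \to \text{False} = \text{False}
F \to (B \to A) = \text{False} \to \text{False} = \text{True}
(D \leftrightarrow C) \lor (F \to (B \to A)) = \text{False} \lor \text{True} = \text{True}
\lnot ((F \oplus A) \to (((C \oplus D) \leftrightarrow (C \oplus B)) \leftrightarrow (B \oplus (C \to (A \lor F))))) \to ((D \leftrightarrow C) \lor (F \to (B \to A))) = \text{False} \to \text{True} = \text{True}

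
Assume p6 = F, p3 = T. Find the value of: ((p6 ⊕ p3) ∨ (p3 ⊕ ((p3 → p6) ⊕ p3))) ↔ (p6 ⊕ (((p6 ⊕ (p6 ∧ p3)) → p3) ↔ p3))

T

p6 ⊕ p3 = F ⊕ T = T
p3 → p6 = T → F = F
(p3 → p6) ⊕ p3 = F ⊕ T = T
p3 ⊕ ((p3 → p6) ⊕ p3) = T ⊕ T = F
(p6 ⊕ p3) ∨ (p3 ⊕ ((p3 → p6) ⊕ p3)) = T ∨ F = T
p6 ∧ p3 = F ∧ T = F
p6 ⊕ (p6 ∧ p3) = F ⊕ F = F
(p6 ⊕ (p6 ∧ p3)) → p3 = F → T = T
((p6 ⊕ (p6 ∧ p3)) → p3) ↔ p3 = T ↔ T = T
p6 ⊕ (((p6 ⊕ (p6 ∧ p3)) → p3) ↔ p3) = F ⊕ T = T
((p6 ⊕ p3) ∨ (p3 ⊕ ((p3 → p6) ⊕ p3))) ↔ (p6 ⊕ (((p6 ⊕ (p6 ∧ p3)) → p3) ↔ p3)) = T ↔ T = T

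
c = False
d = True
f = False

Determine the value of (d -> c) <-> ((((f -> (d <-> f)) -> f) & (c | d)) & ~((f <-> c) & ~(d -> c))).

True

d -> c = True -> False = False
d <-> f = True <-> False = False
f -> (d <-> f) = False -> False = True
(f -> (d <-> f)) -> f = True -> False = False
c | d = False | True = True
((f -> (d <-> f)) -> f) & (c | d) = False & True = False
f <-> c = False <-> False = True
d -> c = True -> False = False
~(d -> c) = ~False = True
(f <-> c) & ~(d -> c) = True & True = True
~((f <-> c) & ~(d -> c)) = ~True = False
(((f -> (d <-> f)) -> f) & (c | d)) & ~((f <-> c) & ~(d -> c)) = False & False = False
(d -> c) <-> ((((f -> (d <-> f)) -> f) & (c | d)) & ~((f <-> c) & ~(d -> c))) = False <-> False = True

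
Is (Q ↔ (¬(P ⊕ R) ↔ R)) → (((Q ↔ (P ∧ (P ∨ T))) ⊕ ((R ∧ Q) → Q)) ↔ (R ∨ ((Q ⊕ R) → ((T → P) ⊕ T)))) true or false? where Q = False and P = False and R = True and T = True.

False

P ⊕ R = False ⊕ True = True
¬(P ⊕ R) = ¬True = False
¬(P ⊕ R) ↔ R = False ↔ True = False
Q ↔ (¬(P ⊕ R) ↔ R) = False ↔ False = True
P ∨ T = False ∨ True = True
P ∧ (P ∨ T) = False ∧ True = False
Q ↔ (P ∧ (P ∨ T)) = False ↔ False = True
R ∧ Q = True ∧ False = False
(R ∧ Q) → Q = False → False = True
(Q ↔ (P ∧ (P ∨ T))) ⊕ ((R ∧ Q) → Q) = True ⊕ True = False
Q ⊕ R = False ⊕ True = True
T → P = True → False = False
(T → P) ⊕ T = False ⊕ True = True
(Q ⊕ R) → ((T → P) ⊕ T) = True → True = True
R ∨ ((Q ⊕ R) → ((T → P) ⊕ T)) = True ∨ True = True
((Q ↔ (P ∧ (P ∨ T))) ⊕ ((R ∧ Q) → Q)) ↔ (R ∨ ((Q ⊕ R) → ((T → P) ⊕ T))) = False ↔ True = False
(Q ↔ (¬(P ⊕ R) ↔ R)) → (((Q ↔ (P ∧ (P ∨ T))) ⊕ ((R ∧ Q) → Q)) ↔ (R ∨ ((Q ⊕ R) → ((T → P) ⊕ T)))) = True → False = False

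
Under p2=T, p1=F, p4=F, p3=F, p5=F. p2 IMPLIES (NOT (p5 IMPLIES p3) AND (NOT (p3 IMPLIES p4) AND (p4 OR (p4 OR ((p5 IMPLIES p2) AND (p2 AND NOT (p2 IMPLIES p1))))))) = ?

p5 IMPLIES p3 = F IMPLIES F = T
NOT (p5 IMPLIES p3) = NOT T = F
p3 IMPLIES p4 = F IMPLIES F = T
NOT (p3 IMPLIES p4) = NOT T = F
p5 IMPLIES p2 = F IMPLIES T = T
p2 IMPLIES p1 = T IMPLIES F = F
NOT (p2 IMPLIES p1) = NOT F = T
p2 AND NOT (p2 IMPLIES p1) = T AND T = T
(p5 IMPLIES p2) AND (p2 AND NOT (p2 IMPLIES p1)) = T AND T = T
p4 OR ((p5 IMPLIES p2) AND (p2 AND NOT (p2 IMPLIES p1))) = F OR T = T
p4 OR (p4 OR ((p5 IMPLIES p2) AND (p2 AND NOT (p2 IMPLIES p1)))) = F OR T = T
NOT (p3 IMPLIES p4) AND (p4 OR (p4 OR ((p5 IMPLIES p2) AND (p2 AND NOT (p2 IMPLIES p1))))) = F AND T = F
NOT (p5 IMPLIES p3) AND (NOT (p3 IMPLIES p4) AND (p4 OR (p4 OR ((p5 IMPLIES p2) AND (p2 AND NOT (p2 IMPLIES p1)))))) = F AND F = F
p2 IMPLIES (NOT (p5 IMPLIES p3) AND (NOT (p3 IMPLIES p4) AND (p4 OR (p4 OR ((p5 IMPLIES p2) AND (p2 AND NOT (p2 IMPLIES p1))))))) = T IMPLIES F = F

F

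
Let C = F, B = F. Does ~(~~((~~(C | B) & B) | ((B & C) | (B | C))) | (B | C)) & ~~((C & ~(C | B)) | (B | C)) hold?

Substituting C=F, B=F:
C | B = F | F = F
~(C | B) = ~F = T
~~(C | B) = ~T = F
~~(C | B) & B = F & F = F
B & C = F & F = F
B | C = F | F = F
(B & C) | (B | C) = F | F = F
(~~(C | B) & B) | ((B & C) | (B | C)) = F | F = F
~((~~(C | B) & B) | ((B & C) | (B | C))) = ~F = T
~~((~~(C | B) & B) | ((B & C) | (B | C))) = ~T = F
B | C = F | F = F
~~((~~(C | B) & B) | ((B & C) | (B | C))) | (B | C) = F | F = F
~(~~((~~(C | B) & B) | ((B & C) | (B | C))) | (B | C)) = ~F = T
C | B = F | F = F
~(C | B) = ~F = T
C & ~(C | B) = F & T = F
B | C = F | F = F
(C & ~(C | B)) | (B | C) = F | F = F
~((C & ~(C | B)) | (B | C)) = ~F = T
~~((C & ~(C | B)) | (B | C)) = ~T = F
~(~~((~~(C | B) & B) | ((B & C) | (B | C))) | (B | C)) & ~~((C & ~(C | B)) | (B | C)) = T & F = F

F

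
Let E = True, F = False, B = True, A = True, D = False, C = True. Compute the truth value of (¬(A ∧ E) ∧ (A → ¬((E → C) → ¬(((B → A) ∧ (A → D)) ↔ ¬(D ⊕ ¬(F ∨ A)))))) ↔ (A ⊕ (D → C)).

A ∧ E = True ∧ True = True
¬(A ∧ E) = ¬True = False
E → C = True → True = True
B → A = True → True = True
A → D = True → False = False
(B → A) ∧ (A → D) = True ∧ False = False
F ∨ A = False ∨ True = True
¬(F ∨ A) = ¬True = False
D ⊕ ¬(F ∨ A) = False ⊕ False = False
¬(D ⊕ ¬(F ∨ A)) = ¬False = True
((B → A) ∧ (A → D)) ↔ ¬(D ⊕ ¬(F ∨ A)) = False ↔ True = False
¬(((B → A) ∧ (A → D)) ↔ ¬(D ⊕ ¬(F ∨ A))) = ¬False = True
(E → C) → ¬(((B → A) ∧ (A → D)) ↔ ¬(D ⊕ ¬(F ∨ A))) = True → True = True
¬((E → C) → ¬(((B → A) ∧ (A → D)) ↔ ¬(D ⊕ ¬(F ∨ A)))) = ¬True = False
A → ¬((E → C) → ¬(((B → A) ∧ (A → D)) ↔ ¬(D ⊕ ¬(F ∨ A)))) = True → False = False
¬(A ∧ E) ∧ (A → ¬((E → C) → ¬(((B → A) ∧ (A → D)) ↔ ¬(D ⊕ ¬(F ∨ A))))) = False ∧ False = False
D → C = False → True = True
A ⊕ (D → C) = True ⊕ True = False
(¬(A ∧ E) ∧ (A → ¬((E → C) → ¬(((B → A) ∧ (A → D)) ↔ ¬(D ⊕ ¬(F ∨ A)))))) ↔ (A ⊕ (D → C)) = False ↔ False = True

True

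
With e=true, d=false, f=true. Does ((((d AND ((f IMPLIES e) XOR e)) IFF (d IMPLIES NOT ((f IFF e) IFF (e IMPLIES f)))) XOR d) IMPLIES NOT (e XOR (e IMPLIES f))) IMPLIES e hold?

true

f IMPLIES e = true IMPLIES true = true
(f IMPLIES e) XOR e = true XOR true = false
d AND ((f IMPLIES e) XOR e) = false AND false = false
f IFF e = true IFF true = true
e IMPLIES f = true IMPLIES true = true
(f IFF e) IFF (e IMPLIES f) = true IFF true = true
NOT ((f IFF e) IFF (e IMPLIES f)) = NOT true = false
d IMPLIES NOT ((f IFF e) IFF (e IMPLIES f)) = false IMPLIES false = true
(d AND ((f IMPLIES e) XOR e)) IFF (d IMPLIES NOT ((f IFF e) IFF (e IMPLIES f))) = false IFF true = false
((d AND ((f IMPLIES e) XOR e)) IFF (d IMPLIES NOT ((f IFF e) IFF (e IMPLIES f)))) XOR d = false XOR false = false
e IMPLIES f = true IMPLIES true = true
e XOR (e IMPLIES f) = true XOR true = false
NOT (e XOR (e IMPLIES f)) = NOT false = true
(((d AND ((f IMPLIES e) XOR e)) IFF (d IMPLIES NOT ((f IFF e) IFF (e IMPLIES f)))) XOR d) IMPLIES NOT (e XOR (e IMPLIES f)) = false IMPLIES true = true
((((d AND ((f IMPLIES e) XOR e)) IFF (d IMPLIES NOT ((f IFF e) IFF (e IMPLIES f)))) XOR d) IMPLIES NOT (e XOR (e IMPLIES f))) IMPLIES e = true IMPLIES true = true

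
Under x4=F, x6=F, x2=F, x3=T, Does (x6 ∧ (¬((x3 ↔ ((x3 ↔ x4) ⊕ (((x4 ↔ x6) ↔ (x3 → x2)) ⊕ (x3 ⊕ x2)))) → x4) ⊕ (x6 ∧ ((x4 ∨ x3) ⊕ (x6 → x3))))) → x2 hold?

T

x3 ↔ x4 = T ↔ F = F
x4 ↔ x6 = F ↔ F = T
x3 → x2 = T → F = F
(x4 ↔ x6) ↔ (x3 → x2) = T ↔ F = F
x3 ⊕ x2 = T ⊕ F = T
((x4 ↔ x6) ↔ (x3 → x2)) ⊕ (x3 ⊕ x2) = F ⊕ T = T
(x3 ↔ x4) ⊕ (((x4 ↔ x6) ↔ (x3 → x2)) ⊕ (x3 ⊕ x2)) = F ⊕ T = T
x3 ↔ ((x3 ↔ x4) ⊕ (((x4 ↔ x6) ↔ (x3 → x2)) ⊕ (x3 ⊕ x2))) = T ↔ T = T
(x3 ↔ ((x3 ↔ x4) ⊕ (((x4 ↔ x6) ↔ (x3 → x2)) ⊕ (x3 ⊕ x2)))) → x4 = T → F = F
¬((x3 ↔ ((x3 ↔ x4) ⊕ (((x4 ↔ x6) ↔ (x3 → x2)) ⊕ (x3 ⊕ x2)))) → x4) = ¬F = T
x4 ∨ x3 = F ∨ T = T
x6 → x3 = F → T = T
(x4 ∨ x3) ⊕ (x6 → x3) = T ⊕ T = F
x6 ∧ ((x4 ∨ x3) ⊕ (x6 → x3)) = F ∧ F = F
¬((x3 ↔ ((x3 ↔ x4) ⊕ (((x4 ↔ x6) ↔ (x3 → x2)) ⊕ (x3 ⊕ x2)))) → x4) ⊕ (x6 ∧ ((x4 ∨ x3) ⊕ (x6 → x3))) = T ⊕ F = T
x6 ∧ (¬((x3 ↔ ((x3 ↔ x4) ⊕ (((x4 ↔ x6) ↔ (x3 → x2)) ⊕ (x3 ⊕ x2)))) → x4) ⊕ (x6 ∧ ((x4 ∨ x3) ⊕ (x6 → x3)))) = F ∧ T = F
(x6 ∧ (¬((x3 ↔ ((x3 ↔ x4) ⊕ (((x4 ↔ x6) ↔ (x3 → x2)) ⊕ (x3 ⊕ x2)))) → x4) ⊕ (x6 ∧ ((x4 ∨ x3) ⊕ (x6 → x3))))) → x2 = F → F = T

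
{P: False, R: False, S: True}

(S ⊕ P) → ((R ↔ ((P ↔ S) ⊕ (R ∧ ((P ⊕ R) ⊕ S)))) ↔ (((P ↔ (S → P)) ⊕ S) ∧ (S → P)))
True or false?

S ⊕ P = True ⊕ False = True
P ↔ S = False ↔ True = False
P ⊕ R = False ⊕ False = False
(P ⊕ R) ⊕ S = False ⊕ True = True
R ∧ ((P ⊕ R) ⊕ S) = False ∧ True = False
(P ↔ S) ⊕ (R ∧ ((P ⊕ R) ⊕ S)) = False ⊕ False = False
R ↔ ((P ↔ S) ⊕ (R ∧ ((P ⊕ R) ⊕ S))) = False ↔ False = True
S → P = True → False = False
P ↔ (S → P) = False ↔ False = True
(P ↔ (S → P)) ⊕ S = True ⊕ True = False
S → P = True → False = False
((P ↔ (S → P)) ⊕ S) ∧ (S → P) = False ∧ False = False
(R ↔ ((P ↔ S) ⊕ (R ∧ ((P ⊕ R) ⊕ S)))) ↔ (((P ↔ (S → P)) ⊕ S) ∧ (S → P)) = True ↔ False = False
(S ⊕ P) → ((R ↔ ((P ↔ S) ⊕ (R ∧ ((P ⊕ R) ⊕ S)))) ↔ (((P ↔ (S → P)) ⊕ S) ∧ (S → P))) = True → False = False

False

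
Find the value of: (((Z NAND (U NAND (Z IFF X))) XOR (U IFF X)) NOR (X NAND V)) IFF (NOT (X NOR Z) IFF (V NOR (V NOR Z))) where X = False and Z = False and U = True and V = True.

Z IFF X = False IFF False = True
U NAND (Z IFF X) = True NAND True = False
Z NAND (U NAND (Z IFF X)) = False NAND False = True
U IFF X = True IFF False = False
(Z NAND (U NAND (Z IFF X))) XOR (U IFF X) = True XOR False = True
X NAND V = False NAND True = True
((Z NAND (U NAND (Z IFF X))) XOR (U IFF X)) NOR (X NAND V) = True NOR True = False
X NOR Z = False NOR False = True
NOT (X NOR Z) = NOT True = False
V NOR Z = True NOR False = False
V NOR (V NOR Z) = True NOR False = False
NOT (X NOR Z) IFF (V NOR (V NOR Z)) = False IFF False = True
(((Z NAND (U NAND (Z IFF X))) XOR (U IFF X)) NOR (X NAND V)) IFF (NOT (X NOR Z) IFF (V NOR (V NOR Z))) = False IFF True = False

False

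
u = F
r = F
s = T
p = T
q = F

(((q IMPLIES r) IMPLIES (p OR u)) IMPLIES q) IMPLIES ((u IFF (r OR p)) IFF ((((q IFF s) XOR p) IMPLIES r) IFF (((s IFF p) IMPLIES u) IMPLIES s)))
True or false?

q IMPLIES r = F IMPLIES F = T
p OR u = T OR F = T
(q IMPLIES r) IMPLIES (p OR u) = T IMPLIES T = T
((q IMPLIES r) IMPLIES (p OR u)) IMPLIES q = T IMPLIES F = F
r OR p = F OR T = T
u IFF (r OR p) = F IFF T = F
q IFF s = F IFF T = F
(q IFF s) XOR p = F XOR T = T
((q IFF s) XOR p) IMPLIES r = T IMPLIES F = F
s IFF p = T IFF T = T
(s IFF p) IMPLIES u = T IMPLIES F = F
((s IFF p) IMPLIES u) IMPLIES s = F IMPLIES T = T
(((q IFF s) XOR p) IMPLIES r) IFF (((s IFF p) IMPLIES u) IMPLIES s) = F IFF T = F
(u IFF (r OR p)) IFF ((((q IFF s) XOR p) IMPLIES r) IFF (((s IFF p) IMPLIES u) IMPLIES s)) = F IFF F = T
(((q IMPLIES r) IMPLIES (p OR u)) IMPLIES q) IMPLIES ((u IFF (r OR p)) IFF ((((q IFF s) XOR p) IMPLIES r) IFF (((s IFF p) IMPLIES u) IMPLIES s))) = F IMPLIES T = T

T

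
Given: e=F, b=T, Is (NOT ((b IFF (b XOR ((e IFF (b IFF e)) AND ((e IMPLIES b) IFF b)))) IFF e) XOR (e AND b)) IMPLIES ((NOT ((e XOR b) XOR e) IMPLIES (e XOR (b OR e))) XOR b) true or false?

b IFF e = T IFF F = F
e IFF (b IFF e) = F IFF F = T
e IMPLIES b = F IMPLIES T = T
(e IMPLIES b) IFF b = T IFF T = T
(e IFF (b IFF e)) AND ((e IMPLIES b) IFF b) = T AND T = T
b XOR ((e IFF (b IFF e)) AND ((e IMPLIES b) IFF b)) = T XOR T = F
b IFF (b XOR ((e IFF (b IFF e)) AND ((e IMPLIES b) IFF b))) = T IFF F = F
(b IFF (b XOR ((e IFF (b IFF e)) AND ((e IMPLIES b) IFF b)))) IFF e = F IFF F = T
NOT ((b IFF (b XOR ((e IFF (b IFF e)) AND ((e IMPLIES b) IFF b)))) IFF e) = NOT T = F
e AND b = F AND T = F
NOT ((b IFF (b XOR ((e IFF (b IFF e)) AND ((e IMPLIES b) IFF b)))) IFF e) XOR (e AND b) = F XOR F = F
e XOR b = F XOR T = T
(e XOR b) XOR e = T XOR F = T
NOT ((e XOR b) XOR e) = NOT T = F
b OR e = T OR F = T
e XOR (b OR e) = F XOR T = T
NOT ((e XOR b) XOR e) IMPLIES (e XOR (b OR e)) = F IMPLIES T = T
(NOT ((e XOR b) XOR e) IMPLIES (e XOR (b OR e))) XOR b = T XOR T = F
(NOT ((b IFF (b XOR ((e IFF (b IFF e)) AND ((e IMPLIES b) IFF b)))) IFF e) XOR (e AND b)) IMPLIES ((NOT ((e XOR b) XOR e) IMPLIES (e XOR (b OR e))) XOR b) = F IMPLIES F = T

T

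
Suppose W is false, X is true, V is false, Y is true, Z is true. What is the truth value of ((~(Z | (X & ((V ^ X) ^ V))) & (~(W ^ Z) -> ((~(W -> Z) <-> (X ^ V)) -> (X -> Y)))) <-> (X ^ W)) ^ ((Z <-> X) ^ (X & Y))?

F

Substituting W=F, X=T, V=F, Y=T, Z=T:
V ^ X = F ^ T = T
(V ^ X) ^ V = T ^ F = T
X & ((V ^ X) ^ V) = T & T = T
Z | (X & ((V ^ X) ^ V)) = T | T = T
~(Z | (X & ((V ^ X) ^ V))) = ~T = F
W ^ Z = F ^ T = T
~(W ^ Z) = ~T = F
W -> Z = F -> T = T
~(W -> Z) = ~T = F
X ^ V = T ^ F = T
~(W -> Z) <-> (X ^ V) = F <-> T = F
X -> Y = T -> T = T
(~(W -> Z) <-> (X ^ V)) -> (X -> Y) = F -> T = T
~(W ^ Z) -> ((~(W -> Z) <-> (X ^ V)) -> (X -> Y)) = F -> T = T
~(Z | (X & ((V ^ X) ^ V))) & (~(W ^ Z) -> ((~(W -> Z) <-> (X ^ V)) -> (X -> Y))) = F & T = F
X ^ W = T ^ F = T
(~(Z | (X & ((V ^ X) ^ V))) & (~(W ^ Z) -> ((~(W -> Z) <-> (X ^ V)) -> (X -> Y)))) <-> (X ^ W) = F <-> T = F
Z <-> X = T <-> T = T
X & Y = T & T = T
(Z <-> X) ^ (X & Y) = T ^ T = F
((~(Z | (X & ((V ^ X) ^ V))) & (~(W ^ Z) -> ((~(W -> Z) <-> (X ^ V)) -> (X -> Y)))) <-> (X ^ W)) ^ ((Z <-> X) ^ (X & Y)) = F ^ F = F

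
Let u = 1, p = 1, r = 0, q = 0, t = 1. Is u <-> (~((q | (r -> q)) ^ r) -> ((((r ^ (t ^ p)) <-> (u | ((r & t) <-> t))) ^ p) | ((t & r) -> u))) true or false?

r -> q = 0 -> 0 = 1
q | (r -> q) = 0 | 1 = 1
(q | (r -> q)) ^ r = 1 ^ 0 = 1
~((q | (r -> q)) ^ r) = ~1 = 0
t ^ p = 1 ^ 1 = 0
r ^ (t ^ p) = 0 ^ 0 = 0
r & t = 0 & 1 = 0
(r & t) <-> t = 0 <-> 1 = 0
u | ((r & t) <-> t) = 1 | 0 = 1
(r ^ (t ^ p)) <-> (u | ((r & t) <-> t)) = 0 <-> 1 = 0
((r ^ (t ^ p)) <-> (u | ((r & t) <-> t))) ^ p = 0 ^ 1 = 1
t & r = 1 & 0 = 0
(t & r) -> u = 0 -> 1 = 1
(((r ^ (t ^ p)) <-> (u | ((r & t) <-> t))) ^ p) | ((t & r) -> u) = 1 | 1 = 1
~((q | (r -> q)) ^ r) -> ((((r ^ (t ^ p)) <-> (u | ((r & t) <-> t))) ^ p) | ((t & r) -> u)) = 0 -> 1 = 1
u <-> (~((q | (r -> q)) ^ r) -> ((((r ^ (t ^ p)) <-> (u | ((r & t) <-> t))) ^ p) | ((t & r) -> u))) = 1 <-> 1 = 1

1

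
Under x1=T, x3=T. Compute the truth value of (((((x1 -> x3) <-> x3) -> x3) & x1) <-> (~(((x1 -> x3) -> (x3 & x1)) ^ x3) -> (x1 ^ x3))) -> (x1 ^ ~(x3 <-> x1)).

x1 -> x3 = T -> T = T
(x1 -> x3) <-> x3 = T <-> T = T
((x1 -> x3) <-> x3) -> x3 = T -> T = T
(((x1 -> x3) <-> x3) -> x3) & x1 = T & T = T
x1 -> x3 = T -> T = T
x3 & x1 = T & T = T
(x1 -> x3) -> (x3 & x1) = T -> T = T
((x1 -> x3) -> (x3 & x1)) ^ x3 = T ^ T = F
~(((x1 -> x3) -> (x3 & x1)) ^ x3) = ~F = T
x1 ^ x3 = T ^ T = F
~(((x1 -> x3) -> (x3 & x1)) ^ x3) -> (x1 ^ x3) = T -> F = F
((((x1 -> x3) <-> x3) -> x3) & x1) <-> (~(((x1 -> x3) -> (x3 & x1)) ^ x3) -> (x1 ^ x3)) = T <-> F = F
x3 <-> x1 = T <-> T = T
~(x3 <-> x1) = ~T = F
x1 ^ ~(x3 <-> x1) = T ^ F = T
(((((x1 -> x3) <-> x3) -> x3) & x1) <-> (~(((x1 -> x3) -> (x3 & x1)) ^ x3) -> (x1 ^ x3))) -> (x1 ^ ~(x3 <-> x1)) = F -> T = T

T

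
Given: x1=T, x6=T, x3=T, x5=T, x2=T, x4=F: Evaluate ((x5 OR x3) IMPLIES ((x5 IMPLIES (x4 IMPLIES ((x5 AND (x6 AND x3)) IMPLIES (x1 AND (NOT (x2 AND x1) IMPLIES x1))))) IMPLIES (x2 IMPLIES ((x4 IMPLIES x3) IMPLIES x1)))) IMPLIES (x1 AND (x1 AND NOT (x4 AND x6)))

T

x5 OR x3 = T OR T = T
x6 AND x3 = T AND T = T
x5 AND (x6 AND x3) = T AND T = T
x2 AND x1 = T AND T = T
NOT (x2 AND x1) = NOT T = F
NOT (x2 AND x1) IMPLIES x1 = F IMPLIES T = T
x1 AND (NOT (x2 AND x1) IMPLIES x1) = T AND T = T
(x5 AND (x6 AND x3)) IMPLIES (x1 AND (NOT (x2 AND x1) IMPLIES x1)) = T IMPLIES T = T
x4 IMPLIES ((x5 AND (x6 AND x3)) IMPLIES (x1 AND (NOT (x2 AND x1) IMPLIES x1))) = F IMPLIES T = T
x5 IMPLIES (x4 IMPLIES ((x5 AND (x6 AND x3)) IMPLIES (x1 AND (NOT (x2 AND x1) IMPLIES x1)))) = T IMPLIES T = T
x4 IMPLIES x3 = F IMPLIES T = T
(x4 IMPLIES x3) IMPLIES x1 = T IMPLIES T = T
x2 IMPLIES ((x4 IMPLIES x3) IMPLIES x1) = T IMPLIES T = T
(x5 IMPLIES (x4 IMPLIES ((x5 AND (x6 AND x3)) IMPLIES (x1 AND (NOT (x2 AND x1) IMPLIES x1))))) IMPLIES (x2 IMPLIES ((x4 IMPLIES x3) IMPLIES x1)) = T IMPLIES T = T
(x5 OR x3) IMPLIES ((x5 IMPLIES (x4 IMPLIES ((x5 AND (x6 AND x3)) IMPLIES (x1 AND (NOT (x2 AND x1) IMPLIES x1))))) IMPLIES (x2 IMPLIES ((x4 IMPLIES x3) IMPLIES x1))) = T IMPLIES T = T
x4 AND x6 = F AND T = F
NOT (x4 AND x6) = NOT F = T
x1 AND NOT (x4 AND x6) = T AND T = T
x1 AND (x1 AND NOT (x4 AND x6)) = T AND T = T
((x5 OR x3) IMPLIES ((x5 IMPLIES (x4 IMPLIES ((x5 AND (x6 AND x3)) IMPLIES (x1 AND (NOT (x2 AND x1) IMPLIES x1))))) IMPLIES (x2 IMPLIES ((x4 IMPLIES x3) IMPLIES x1)))) IMPLIES (x1 AND (x1 AND NOT (x4 AND x6))) = T IMPLIES T = T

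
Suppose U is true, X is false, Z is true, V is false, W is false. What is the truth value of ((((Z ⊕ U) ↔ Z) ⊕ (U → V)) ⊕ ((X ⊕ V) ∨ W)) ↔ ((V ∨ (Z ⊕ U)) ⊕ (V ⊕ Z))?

False

Z ⊕ U = True ⊕ True = False
(Z ⊕ U) ↔ Z = False ↔ True = False
U → V = True → False = False
((Z ⊕ U) ↔ Z) ⊕ (U → V) = False ⊕ False = False
X ⊕ V = False ⊕ False = False
(X ⊕ V) ∨ W = False ∨ False = False
(((Z ⊕ U) ↔ Z) ⊕ (U → V)) ⊕ ((X ⊕ V) ∨ W) = False ⊕ False = False
Z ⊕ U = True ⊕ True = False
V ∨ (Z ⊕ U) = False ∨ False = False
V ⊕ Z = False ⊕ True = True
(V ∨ (Z ⊕ U)) ⊕ (V ⊕ Z) = False ⊕ True = True
((((Z ⊕ U) ↔ Z) ⊕ (U → V)) ⊕ ((X ⊕ V) ∨ W)) ↔ ((V ∨ (Z ⊕ U)) ⊕ (V ⊕ Z)) = False ↔ True = False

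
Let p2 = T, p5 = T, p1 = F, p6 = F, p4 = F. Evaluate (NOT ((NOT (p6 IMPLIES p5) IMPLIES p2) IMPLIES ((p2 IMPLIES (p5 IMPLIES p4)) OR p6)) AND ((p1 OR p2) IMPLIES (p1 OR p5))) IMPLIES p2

Substituting p2=T, p5=T, p1=F, p6=F, p4=F:
p6 IMPLIES p5 = F IMPLIES T = T
NOT (p6 IMPLIES p5) = NOT T = F
NOT (p6 IMPLIES p5) IMPLIES p2 = F IMPLIES T = T
p5 IMPLIES p4 = T IMPLIES F = F
p2 IMPLIES (p5 IMPLIES p4) = T IMPLIES F = F
(p2 IMPLIES (p5 IMPLIES p4)) OR p6 = F OR F = F
(NOT (p6 IMPLIES p5) IMPLIES p2) IMPLIES ((p2 IMPLIES (p5 IMPLIES p4)) OR p6) = T IMPLIES F = F
NOT ((NOT (p6 IMPLIES p5) IMPLIES p2) IMPLIES ((p2 IMPLIES (p5 IMPLIES p4)) OR p6)) = NOT F = T
p1 OR p2 = F OR T = T
p1 OR p5 = F OR T = T
(p1 OR p2) IMPLIES (p1 OR p5) = T IMPLIES T = T
NOT ((NOT (p6 IMPLIES p5) IMPLIES p2) IMPLIES ((p2 IMPLIES (p5 IMPLIES p4)) OR p6)) AND ((p1 OR p2) IMPLIES (p1 OR p5)) = T AND T = T
(NOT ((NOT (p6 IMPLIES p5) IMPLIES p2) IMPLIES ((p2 IMPLIES (p5 IMPLIES p4)) OR p6)) AND ((p1 OR p2) IMPLIES (p1 OR p5))) IMPLIES p2 = T IMPLIES T = T

T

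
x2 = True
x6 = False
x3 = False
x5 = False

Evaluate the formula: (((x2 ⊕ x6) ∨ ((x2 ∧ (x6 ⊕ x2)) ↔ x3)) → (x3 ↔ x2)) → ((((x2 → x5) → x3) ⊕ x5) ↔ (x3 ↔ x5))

True

x2 ⊕ x6 = True ⊕ False = True
x6 ⊕ x2 = False ⊕ True = True
x2 ∧ (x6 ⊕ x2) = True ∧ True = True
(x2 ∧ (x6 ⊕ x2)) ↔ x3 = True ↔ False = False
(x2 ⊕ x6) ∨ ((x2 ∧ (x6 ⊕ x2)) ↔ x3) = True ∨ False = True
x3 ↔ x2 = False ↔ True = False
((x2 ⊕ x6) ∨ ((x2 ∧ (x6 ⊕ x2)) ↔ x3)) → (x3 ↔ x2) = True → False = False
x2 → x5 = True → False = False
(x2 → x5) → x3 = False → False = True
((x2 → x5) → x3) ⊕ x5 = True ⊕ False = True
x3 ↔ x5 = False ↔ False = True
(((x2 → x5) → x3) ⊕ x5) ↔ (x3 ↔ x5) = True ↔ True = True
(((x2 ⊕ x6) ∨ ((x2 ∧ (x6 ⊕ x2)) ↔ x3)) → (x3 ↔ x2)) → ((((x2 → x5) → x3) ⊕ x5) ↔ (x3 ↔ x5)) = False → True = True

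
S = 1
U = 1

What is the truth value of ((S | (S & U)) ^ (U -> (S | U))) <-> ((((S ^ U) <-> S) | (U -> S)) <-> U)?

S & U = 1 & 1 = 1
S | (S & U) = 1 | 1 = 1
S | U = 1 | 1 = 1
U -> (S | U) = 1 -> 1 = 1
(S | (S & U)) ^ (U -> (S | U)) = 1 ^ 1 = 0
S ^ U = 1 ^ 1 = 0
(S ^ U) <-> S = 0 <-> 1 = 0
U -> S = 1 -> 1 = 1
((S ^ U) <-> S) | (U -> S) = 0 | 1 = 1
(((S ^ U) <-> S) | (U -> S)) <-> U = 1 <-> 1 = 1
((S | (S & U)) ^ (U -> (S | U))) <-> ((((S ^ U) <-> S) | (U -> S)) <-> U) = 0 <-> 1 = 0

0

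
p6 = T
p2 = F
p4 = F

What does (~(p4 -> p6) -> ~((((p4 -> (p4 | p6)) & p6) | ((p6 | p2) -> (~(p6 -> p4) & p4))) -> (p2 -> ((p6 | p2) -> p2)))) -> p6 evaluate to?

T

p4 -> p6 = F -> T = T
~(p4 -> p6) = ~T = F
p4 | p6 = F | T = T
p4 -> (p4 | p6) = F -> T = T
(p4 -> (p4 | p6)) & p6 = T & T = T
p6 | p2 = T | F = T
p6 -> p4 = T -> F = F
~(p6 -> p4) = ~F = T
~(p6 -> p4) & p4 = T & F = F
(p6 | p2) -> (~(p6 -> p4) & p4) = T -> F = F
((p4 -> (p4 | p6)) & p6) | ((p6 | p2) -> (~(p6 -> p4) & p4)) = T | F = T
p6 | p2 = T | F = T
(p6 | p2) -> p2 = T -> F = F
p2 -> ((p6 | p2) -> p2) = F -> F = T
(((p4 -> (p4 | p6)) & p6) | ((p6 | p2) -> (~(p6 -> p4) & p4))) -> (p2 -> ((p6 | p2) -> p2)) = T -> T = T
~((((p4 -> (p4 | p6)) & p6) | ((p6 | p2) -> (~(p6 -> p4) & p4))) -> (p2 -> ((p6 | p2) -> p2))) = ~T = F
~(p4 -> p6) -> ~((((p4 -> (p4 | p6)) & p6) | ((p6 | p2) -> (~(p6 -> p4) & p4))) -> (p2 -> ((p6 | p2) -> p2))) = F -> F = T
(~(p4 -> p6) -> ~((((p4 -> (p4 | p6)) & p6) | ((p6 | p2) -> (~(p6 -> p4) & p4))) -> (p2 -> ((p6 | p2) -> p2)))) -> p6 = T -> T = T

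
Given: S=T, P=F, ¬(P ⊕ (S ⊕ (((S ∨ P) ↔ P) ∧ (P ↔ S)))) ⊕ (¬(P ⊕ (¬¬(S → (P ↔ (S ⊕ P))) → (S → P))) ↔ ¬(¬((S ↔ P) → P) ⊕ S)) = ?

S ∨ P = T ∨ F = T
(S ∨ P) ↔ P = T ↔ F = F
P ↔ S = F ↔ T = F
((S ∨ P) ↔ P) ∧ (P ↔ S) = F ∧ F = F
S ⊕ (((S ∨ P) ↔ P) ∧ (P ↔ S)) = T ⊕ F = T
P ⊕ (S ⊕ (((S ∨ P) ↔ P) ∧ (P ↔ S))) = F ⊕ T = T
¬(P ⊕ (S ⊕ (((S ∨ P) ↔ P) ∧ (P ↔ S)))) = ¬T = F
S ⊕ P = T ⊕ F = T
P ↔ (S ⊕ P) = F ↔ T = F
S → (P ↔ (S ⊕ P)) = T → F = F
¬(S → (P ↔ (S ⊕ P))) = ¬F = T
¬¬(S → (P ↔ (S ⊕ P))) = ¬T = F
S → P = T → F = F
¬¬(S → (P ↔ (S ⊕ P))) → (S → P) = F → F = T
P ⊕ (¬¬(S → (P ↔ (S ⊕ P))) → (S → P)) = F ⊕ T = T
¬(P ⊕ (¬¬(S → (P ↔ (S ⊕ P))) → (S → P))) = ¬T = F
S ↔ P = T ↔ F = F
(S ↔ P) → P = F → F = T
¬((S ↔ P) → P) = ¬T = F
¬((S ↔ P) → P) ⊕ S = F ⊕ T = T
¬(¬((S ↔ P) → P) ⊕ S) = ¬T = F
¬(P ⊕ (¬¬(S → (P ↔ (S ⊕ P))) → (S → P))) ↔ ¬(¬((S ↔ P) → P) ⊕ S) = F ↔ F = T
¬(P ⊕ (S ⊕ (((S ∨ P) ↔ P) ∧ (P ↔ S)))) ⊕ (¬(P ⊕ (¬¬(S → (P ↔ (S ⊕ P))) → (S → P))) ↔ ¬(¬((S ↔ P) → P) ⊕ S)) = F ⊕ T = T

T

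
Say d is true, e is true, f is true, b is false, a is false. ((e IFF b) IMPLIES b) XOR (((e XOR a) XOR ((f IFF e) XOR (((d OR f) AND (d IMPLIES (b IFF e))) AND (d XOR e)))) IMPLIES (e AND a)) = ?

False

Substituting d=True, e=True, f=True, b=False, a=False:
e IFF b = True IFF False = False
(e IFF b) IMPLIES b = False IMPLIES False = True
e XOR a = True XOR False = True
f IFF e = True IFF True = True
d OR f = True OR True = True
b IFF e = False IFF True = False
d IMPLIES (b IFF e) = True IMPLIES False = False
(d OR f) AND (d IMPLIES (b IFF e)) = True AND False = False
d XOR e = True XOR True = False
((d OR f) AND (d IMPLIES (b IFF e))) AND (d XOR e) = False AND False = False
(f IFF e) XOR (((d OR f) AND (d IMPLIES (b IFF e))) AND (d XOR e)) = True XOR False = True
(e XOR a) XOR ((f IFF e) XOR (((d OR f) AND (d IMPLIES (b IFF e))) AND (d XOR e))) = True XOR True = False
e AND a = True AND False = False
((e XOR a) XOR ((f IFF e) XOR (((d OR f) AND (d IMPLIES (b IFF e))) AND (d XOR e)))) IMPLIES (e AND a) = False IMPLIES False = True
((e IFF b) IMPLIES b) XOR (((e XOR a) XOR ((f IFF e) XOR (((d OR f) AND (d IMPLIES (b IFF e))) AND (d XOR e)))) IMPLIES (e AND a)) = True XOR True = False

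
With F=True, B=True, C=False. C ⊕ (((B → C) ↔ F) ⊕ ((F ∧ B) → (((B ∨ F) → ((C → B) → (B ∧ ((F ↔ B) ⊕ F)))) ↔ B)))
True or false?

False

B → C = True → False = False
(B → C) ↔ F = False ↔ True = False
F ∧ B = True ∧ True = True
B ∨ F = True ∨ True = True
C → B = False → True = True
F ↔ B = True ↔ True = True
(F ↔ B) ⊕ F = True ⊕ True = False
B ∧ ((F ↔ B) ⊕ F) = True ∧ False = False
(C → B) → (B ∧ ((F ↔ B) ⊕ F)) = True → False = False
(B ∨ F) → ((C → B) → (B ∧ ((F ↔ B) ⊕ F))) = True → False = False
((B ∨ F) → ((C → B) → (B ∧ ((F ↔ B) ⊕ F)))) ↔ B = False ↔ True = False
(F ∧ B) → (((B ∨ F) → ((C → B) → (B ∧ ((F ↔ B) ⊕ F)))) ↔ B) = True → False = False
((B → C) ↔ F) ⊕ ((F ∧ B) → (((B ∨ F) → ((C → B) → (B ∧ ((F ↔ B) ⊕ F)))) ↔ B)) = False ⊕ False = False
C ⊕ (((B → C) ↔ F) ⊕ ((F ∧ B) → (((B ∨ F) → ((C → B) → (B ∧ ((F ↔ B) ⊕ F)))) ↔ B))) = False ⊕ False = False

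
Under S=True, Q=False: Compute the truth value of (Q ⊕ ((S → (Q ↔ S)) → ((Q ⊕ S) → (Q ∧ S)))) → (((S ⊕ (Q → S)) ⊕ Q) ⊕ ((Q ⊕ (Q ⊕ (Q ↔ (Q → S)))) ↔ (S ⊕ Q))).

Q ↔ S = False ↔ True = False
S → (Q ↔ S) = True → False = False
Q ⊕ S = False ⊕ True = True
Q ∧ S = False ∧ True = False
(Q ⊕ S) → (Q ∧ S) = True → False = False
(S → (Q ↔ S)) → ((Q ⊕ S) → (Q ∧ S)) = False → False = True
Q ⊕ ((S → (Q ↔ S)) → ((Q ⊕ S) → (Q ∧ S))) = False ⊕ True = True
Q → S = False → True = True
S ⊕ (Q → S) = True ⊕ True = False
(S ⊕ (Q → S)) ⊕ Q = False ⊕ False = False
Q → S = False → True = True
Q ↔ (Q → S) = False ↔ True = False
Q ⊕ (Q ↔ (Q → S)) = False ⊕ False = False
Q ⊕ (Q ⊕ (Q ↔ (Q → S))) = False ⊕ False = False
S ⊕ Q = True ⊕ False = True
(Q ⊕ (Q ⊕ (Q ↔ (Q → S)))) ↔ (S ⊕ Q) = False ↔ True = False
((S ⊕ (Q → S)) ⊕ Q) ⊕ ((Q ⊕ (Q ⊕ (Q ↔ (Q → S)))) ↔ (S ⊕ Q)) = False ⊕ False = False
(Q ⊕ ((S → (Q ↔ S)) → ((Q ⊕ S) → (Q ∧ S)))) → (((S ⊕ (Q → S)) ⊕ Q) ⊕ ((Q ⊕ (Q ⊕ (Q ↔ (Q → S)))) ↔ (S ⊕ Q))) = True → False = False

False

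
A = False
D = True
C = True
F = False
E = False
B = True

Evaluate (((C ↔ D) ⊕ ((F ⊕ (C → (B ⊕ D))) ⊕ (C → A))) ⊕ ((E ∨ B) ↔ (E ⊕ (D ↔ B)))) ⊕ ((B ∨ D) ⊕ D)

C ↔ D = True ↔ True = True
B ⊕ D = True ⊕ True = False
C → (B ⊕ D) = True → False = False
F ⊕ (C → (B ⊕ D)) = False ⊕ False = False
C → A = True → False = False
(F ⊕ (C → (B ⊕ D))) ⊕ (C → A) = False ⊕ False = False
(C ↔ D) ⊕ ((F ⊕ (C → (B ⊕ D))) ⊕ (C → A)) = True ⊕ False = True
E ∨ B = False ∨ True = True
D ↔ B = True ↔ True = True
E ⊕ (D ↔ B) = False ⊕ True = True
(E ∨ B) ↔ (E ⊕ (D ↔ B)) = True ↔ True = True
((C ↔ D) ⊕ ((F ⊕ (C → (B ⊕ D))) ⊕ (C → A))) ⊕ ((E ∨ B) ↔ (E ⊕ (D ↔ B))) = True ⊕ True = False
B ∨ D = True ∨ True = True
(B ∨ D) ⊕ D = True ⊕ True = False
(((C ↔ D) ⊕ ((F ⊕ (C → (B ⊕ D))) ⊕ (C → A))) ⊕ ((E ∨ B) ↔ (E ⊕ (D ↔ B)))) ⊕ ((B ∨ D) ⊕ D) = False ⊕ False = False

False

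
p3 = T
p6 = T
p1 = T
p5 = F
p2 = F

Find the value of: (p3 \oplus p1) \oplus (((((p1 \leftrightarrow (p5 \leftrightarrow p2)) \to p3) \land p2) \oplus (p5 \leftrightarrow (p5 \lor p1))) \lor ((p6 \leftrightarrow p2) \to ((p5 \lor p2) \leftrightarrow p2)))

T

p3 \oplus p1 = T \oplus T = F
p5 \leftrightarrow p2 = F \leftrightarrow F = T
p1 \leftrightarrow (p5 \leftrightarrow p2) = T \leftrightarrow T = T
(p1 \leftrightarrow (p5 \leftrightarrow p2)) \to p3 = T \to T = T
((p1 \leftrightarrow (p5 \leftrightarrow p2)) \to p3) \land p2 = T \land F = F
p5 \lor p1 = F \lor T = T
p5 \leftrightarrow (p5 \lor p1) = F \leftrightarrow T = F
(((p1 \leftrightarrow (p5 \leftrightarrow p2)) \to p3) \land p2) \oplus (p5 \leftrightarrow (p5 \lor p1)) = F \oplus F = F
p6 \leftrightarrow p2 = T \leftrightarrow F = F
p5 \lor p2 = F \lor F = F
(p5 \lor p2) \leftrightarrow p2 = F \leftrightarrow F = T
(p6 \leftrightarrow p2) \to ((p5 \lor p2) \leftrightarrow p2) = F \to T = T
((((p1 \leftrightarrow (p5 \leftrightarrow p2)) \to p3) \land p2) \oplus (p5 \leftrightarrow (p5 \lor p1))) \lor ((p6 \leftrightarrow p2) \to ((p5 \lor p2) \leftrightarrow p2)) = F \lor T = T
(p3 \oplus p1) \oplus (((((p1 \leftrightarrow (p5 \leftrightarrow p2)) \to p3) \land p2) \oplus (p5 \leftrightarrow (p5 \lor p1))) \lor ((p6 \leftrightarrow p2) \to ((p5 \lor p2) \leftrightarrow p2))) = F \oplus T = T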